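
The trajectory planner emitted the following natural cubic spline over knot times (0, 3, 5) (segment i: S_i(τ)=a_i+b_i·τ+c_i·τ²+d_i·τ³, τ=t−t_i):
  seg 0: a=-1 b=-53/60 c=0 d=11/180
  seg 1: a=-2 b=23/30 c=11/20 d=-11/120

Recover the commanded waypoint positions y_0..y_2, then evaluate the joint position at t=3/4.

y_0 = S_0(0) = a_0 = -1
y_1 = S_1(0) = a_1 = -2
y_2 = S_1(2) = 1
t_q=3/4 is in segment 0 (τ=3/4); S_0(τ)=-419/256

y_0=-1 y_1=-2 y_2=1
S(3/4) = -419/256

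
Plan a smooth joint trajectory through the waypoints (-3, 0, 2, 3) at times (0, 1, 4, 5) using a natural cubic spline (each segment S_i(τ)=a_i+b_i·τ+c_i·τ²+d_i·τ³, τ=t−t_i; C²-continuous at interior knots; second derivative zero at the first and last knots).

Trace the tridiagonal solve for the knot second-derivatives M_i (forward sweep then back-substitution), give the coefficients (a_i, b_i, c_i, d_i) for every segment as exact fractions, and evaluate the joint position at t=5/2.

Δ: Δ0=3, Δ1=2/3, Δ2=1
row 1: diag=8, rhs=-14; c'=3/8, d'=-7/4
row 2: denom=8−3·3/8=55/8; d'=(2−3·-7/4)/(55/8)=58/55
back: M2=58/55
back: M1=-7/4−3/8·58/55=-118/55
M: M0=0, M1=-118/55, M2=58/55, M3=0
seg 0: a=-3, c=M0/2=0, d=(M1−M0)/(6·1)=-59/165, b=Δ0−h0·(2M0+M1)/6=554/165
seg 1: a=0, c=M1/2=-59/55, d=(M2−M1)/(6·3)=8/45, b=Δ1−h1·(2M1+M2)/6=377/165
seg 2: a=2, c=M2/2=29/55, d=(M3−M2)/(6·1)=-29/165, b=Δ2−h2·(2M2+M3)/6=107/165
t_q=5/2 → seg 1, τ=3/2; S=0+377/165·τ+-59/55·τ²+8/45·τ³=71/44

  seg 0: a=-3 b=554/165 c=0 d=-59/165
  seg 1: a=0 b=377/165 c=-59/55 d=8/45
  seg 2: a=2 b=107/165 c=29/55 d=-29/165
S(5/2) = 71/44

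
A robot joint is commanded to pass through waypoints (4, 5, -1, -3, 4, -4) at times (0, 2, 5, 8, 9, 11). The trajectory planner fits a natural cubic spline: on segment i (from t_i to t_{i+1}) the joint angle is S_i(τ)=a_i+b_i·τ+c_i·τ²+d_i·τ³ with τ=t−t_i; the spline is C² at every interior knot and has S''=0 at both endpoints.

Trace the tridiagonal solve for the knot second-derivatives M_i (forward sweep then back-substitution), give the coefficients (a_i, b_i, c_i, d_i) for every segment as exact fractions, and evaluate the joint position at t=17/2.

Δ: Δ0=1/2, Δ1=-2, Δ2=-2/3, Δ3=7, Δ4=-4
row 1: diag=10, rhs=-15; c'=3/10, d'=-3/2
row 2: denom=12−3·3/10=111/10; d'=(8−3·-3/2)/(111/10)=125/111
row 3: denom=8−3·10/37=266/37; d'=(46−3·125/111)/(266/37)=83/14
row 4: denom=6−1·37/266=1559/266; d'=(-66−1·83/14)/(1559/266)=-19133/1559
back: M4=-19133/1559
back: M3=83/14−37/266·-19133/1559=11904/1559
back: M2=125/111−10/37·11904/1559=-4385/4677
back: M1=-3/2−3/10·-4385/4677=-1900/1559
M: M0=0, M1=-1900/1559, M2=-4385/4677, M3=11904/1559, M4=-19133/1559, M5=0
seg 0: a=4, c=M0/2=0, d=(M1−M0)/(6·2)=-475/4677, b=Δ0−h0·(2M0+M1)/6=8477/9354
seg 1: a=5, c=M1/2=-950/1559, d=(M2−M1)/(6·3)=1315/84186, b=Δ1−h1·(2M1+M2)/6=-2923/9354
seg 2: a=-1, c=M2/2=-4385/9354, d=(M3−M2)/(6·3)=40097/84186, b=Δ2−h2·(2M2+M3)/6=-16589/4677
seg 3: a=-3, c=M3/2=5952/1559, d=(M4−M3)/(6·1)=-31037/9354, b=Δ3−h3·(2M3+M4)/6=60803/9354
seg 4: a=4, c=M4/2=-19133/3118, d=(M5−M4)/(6·2)=19133/18708, b=Δ4−h4·(2M4+M5)/6=19558/4677
t_q=17/2 → seg 3, τ=1/2; S=-3+60803/9354·τ+5952/1559·τ²+-31037/9354·τ³=19701/24944

  seg 0: a=4 b=8477/9354 c=0 d=-475/4677
  seg 1: a=5 b=-2923/9354 c=-950/1559 d=1315/84186
  seg 2: a=-1 b=-16589/4677 c=-4385/9354 d=40097/84186
  seg 3: a=-3 b=60803/9354 c=5952/1559 d=-31037/9354
  seg 4: a=4 b=19558/4677 c=-19133/3118 d=19133/18708
S(17/2) = 19701/24944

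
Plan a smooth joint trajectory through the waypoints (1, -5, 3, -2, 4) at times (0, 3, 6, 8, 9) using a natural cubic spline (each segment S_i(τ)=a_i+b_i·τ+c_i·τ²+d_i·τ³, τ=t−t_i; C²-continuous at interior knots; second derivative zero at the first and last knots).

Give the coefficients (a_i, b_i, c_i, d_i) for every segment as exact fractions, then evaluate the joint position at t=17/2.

  seg 0: a=1 b=-1226/309 c=0 d=608/2781
  seg 1: a=-5 b=598/309 c=608/309 d=-1598/2781
  seg 2: a=3 b=-548/309 c=-330/103 d=3511/2472
  seg 3: a=-2 b=1517/618 c=2191/412 d=-2191/1236
S(17/2) = 1105/3296

Δ: Δ0=-2, Δ1=8/3, Δ2=-5/2, Δ3=6
row 1: diag=12, rhs=28; c'=1/4, d'=7/3
row 2: denom=10−3·1/4=37/4; d'=(-31−3·7/3)/(37/4)=-152/37
row 3: denom=6−2·8/37=206/37; d'=(51−2·-152/37)/(206/37)=2191/206
back: M3=2191/206
back: M2=-152/37−8/37·2191/206=-660/103
back: M1=7/3−1/4·-660/103=1216/309
M: M0=0, M1=1216/309, M2=-660/103, M3=2191/206, M4=0
seg 0: a=1, c=M0/2=0, d=(M1−M0)/(6·3)=608/2781, b=Δ0−h0·(2M0+M1)/6=-1226/309
seg 1: a=-5, c=M1/2=608/309, d=(M2−M1)/(6·3)=-1598/2781, b=Δ1−h1·(2M1+M2)/6=598/309
seg 2: a=3, c=M2/2=-330/103, d=(M3−M2)/(6·2)=3511/2472, b=Δ2−h2·(2M2+M3)/6=-548/309
seg 3: a=-2, c=M3/2=2191/412, d=(M4−M3)/(6·1)=-2191/1236, b=Δ3−h3·(2M3+M4)/6=1517/618
t_q=17/2 → seg 3, τ=1/2; S=-2+1517/618·τ+2191/412·τ²+-2191/1236·τ³=1105/3296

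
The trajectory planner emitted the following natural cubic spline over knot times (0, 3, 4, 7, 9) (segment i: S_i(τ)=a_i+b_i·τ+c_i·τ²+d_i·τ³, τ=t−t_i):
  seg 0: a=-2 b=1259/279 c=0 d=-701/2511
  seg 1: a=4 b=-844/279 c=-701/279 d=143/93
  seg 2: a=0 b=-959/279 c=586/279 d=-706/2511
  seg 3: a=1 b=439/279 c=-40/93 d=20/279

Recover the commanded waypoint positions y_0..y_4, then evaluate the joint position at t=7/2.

y_0 = S_0(0) = a_0 = -2
y_1 = S_1(0) = a_1 = 4
y_2 = S_2(0) = a_2 = 0
y_3 = S_3(0) = a_3 = 1
y_4 = S_3(2) = 3
t_q=7/2 is in segment 1 (τ=1/2); S_1(τ)=4579/2232

y_0=-2 y_1=4 y_2=0 y_3=1 y_4=3
S(7/2) = 4579/2232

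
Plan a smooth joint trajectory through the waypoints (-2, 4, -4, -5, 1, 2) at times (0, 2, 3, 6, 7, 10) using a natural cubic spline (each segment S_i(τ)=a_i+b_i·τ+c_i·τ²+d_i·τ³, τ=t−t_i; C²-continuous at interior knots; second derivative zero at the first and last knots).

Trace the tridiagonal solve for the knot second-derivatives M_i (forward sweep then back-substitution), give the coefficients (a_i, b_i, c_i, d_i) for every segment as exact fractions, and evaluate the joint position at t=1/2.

  seg 0: a=-2 b=17719/2529 c=0 d=-2533/2529
  seg 1: a=4 b=-12677/2529 c=-5066/843 d=7643/2529
  seg 2: a=-4 b=-20144/2529 c=859/281 d=-3892/22761
  seg 3: a=-5 b=14566/2529 c=3839/2529 d=-359/281
  seg 4: a=1 b=12551/2529 c=-5854/2529 d=5854/22761
S(1/2) = 9293/6744

Δ: Δ0=3, Δ1=-8, Δ2=-1/3, Δ3=6, Δ4=1/3
row 1: diag=6, rhs=-66; c'=1/6, d'=-11
row 2: denom=8−1·1/6=47/6; d'=(46−1·-11)/(47/6)=342/47
row 3: denom=8−3·18/47=322/47; d'=(38−3·342/47)/(322/47)=380/161
row 4: denom=8−1·47/322=2529/322; d'=(-34−1·380/161)/(2529/322)=-11708/2529
back: M4=-11708/2529
back: M3=380/161−47/322·-11708/2529=7678/2529
back: M2=342/47−18/47·7678/2529=1718/281
back: M1=-11−1/6·1718/281=-10132/843
M: M0=0, M1=-10132/843, M2=1718/281, M3=7678/2529, M4=-11708/2529, M5=0
seg 0: a=-2, c=M0/2=0, d=(M1−M0)/(6·2)=-2533/2529, b=Δ0−h0·(2M0+M1)/6=17719/2529
seg 1: a=4, c=M1/2=-5066/843, d=(M2−M1)/(6·1)=7643/2529, b=Δ1−h1·(2M1+M2)/6=-12677/2529
seg 2: a=-4, c=M2/2=859/281, d=(M3−M2)/(6·3)=-3892/22761, b=Δ2−h2·(2M2+M3)/6=-20144/2529
seg 3: a=-5, c=M3/2=3839/2529, d=(M4−M3)/(6·1)=-359/281, b=Δ3−h3·(2M3+M4)/6=14566/2529
seg 4: a=1, c=M4/2=-5854/2529, d=(M5−M4)/(6·3)=5854/22761, b=Δ4−h4·(2M4+M5)/6=12551/2529
t_q=1/2 → seg 0, τ=1/2; S=-2+17719/2529·τ+0·τ²+-2533/2529·τ³=9293/6744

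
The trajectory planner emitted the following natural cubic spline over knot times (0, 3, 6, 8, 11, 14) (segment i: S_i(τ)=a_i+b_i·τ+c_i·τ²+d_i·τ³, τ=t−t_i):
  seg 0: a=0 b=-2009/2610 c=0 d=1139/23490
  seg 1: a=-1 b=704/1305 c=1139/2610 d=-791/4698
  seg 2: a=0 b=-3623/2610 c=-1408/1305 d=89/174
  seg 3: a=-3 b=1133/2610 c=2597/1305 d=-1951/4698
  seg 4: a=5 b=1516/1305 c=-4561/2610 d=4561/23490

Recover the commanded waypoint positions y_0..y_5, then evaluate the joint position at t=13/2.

y_0 = S_0(0) = a_0 = 0
y_1 = S_1(0) = a_1 = -1
y_2 = S_2(0) = a_2 = 0
y_3 = S_3(0) = a_3 = -3
y_4 = S_4(0) = a_4 = 5
y_5 = S_4(3) = -2
t_q=13/2 is in segment 2 (τ=1/2); S_2(τ)=-6263/6960

y_0=0 y_1=-1 y_2=0 y_3=-3 y_4=5 y_5=-2
S(13/2) = -6263/6960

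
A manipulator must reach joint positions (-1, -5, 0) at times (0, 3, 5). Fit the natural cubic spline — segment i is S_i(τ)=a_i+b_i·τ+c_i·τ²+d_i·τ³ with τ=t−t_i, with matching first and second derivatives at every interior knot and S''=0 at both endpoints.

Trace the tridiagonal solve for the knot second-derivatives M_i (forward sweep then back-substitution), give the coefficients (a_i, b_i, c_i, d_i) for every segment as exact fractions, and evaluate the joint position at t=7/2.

Δ: Δ0=-4/3, Δ1=5/2
row 1: diag=10, rhs=23; c'=1/5, d'=23/10
back: M1=23/10
M: M0=0, M1=23/10, M2=0
seg 0: a=-1, c=M0/2=0, d=(M1−M0)/(6·3)=23/180, b=Δ0−h0·(2M0+M1)/6=-149/60
seg 1: a=-5, c=M1/2=23/20, d=(M2−M1)/(6·2)=-23/120, b=Δ1−h1·(2M1+M2)/6=29/30
t_q=7/2 → seg 1, τ=1/2; S=-5+29/30·τ+23/20·τ²+-23/120·τ³=-1361/320

  seg 0: a=-1 b=-149/60 c=0 d=23/180
  seg 1: a=-5 b=29/30 c=23/20 d=-23/120
S(7/2) = -1361/320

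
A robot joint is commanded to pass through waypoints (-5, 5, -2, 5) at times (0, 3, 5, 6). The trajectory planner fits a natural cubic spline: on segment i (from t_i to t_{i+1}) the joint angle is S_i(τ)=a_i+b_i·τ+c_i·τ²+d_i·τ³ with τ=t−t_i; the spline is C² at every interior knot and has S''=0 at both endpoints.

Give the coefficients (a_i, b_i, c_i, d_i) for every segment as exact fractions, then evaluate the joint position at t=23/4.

  seg 0: a=-5 b=559/84 c=0 d=-31/84
  seg 1: a=5 b=-139/42 c=-93/28 d=271/168
  seg 2: a=-2 b=58/21 c=89/14 d=-89/42
S(23/4) = 2467/896

Δ: Δ0=10/3, Δ1=-7/2, Δ2=7
row 1: diag=10, rhs=-41; c'=1/5, d'=-41/10
row 2: denom=6−2·1/5=28/5; d'=(63−2·-41/10)/(28/5)=89/7
back: M2=89/7
back: M1=-41/10−1/5·89/7=-93/14
M: M0=0, M1=-93/14, M2=89/7, M3=0
seg 0: a=-5, c=M0/2=0, d=(M1−M0)/(6·3)=-31/84, b=Δ0−h0·(2M0+M1)/6=559/84
seg 1: a=5, c=M1/2=-93/28, d=(M2−M1)/(6·2)=271/168, b=Δ1−h1·(2M1+M2)/6=-139/42
seg 2: a=-2, c=M2/2=89/14, d=(M3−M2)/(6·1)=-89/42, b=Δ2−h2·(2M2+M3)/6=58/21
t_q=23/4 → seg 2, τ=3/4; S=-2+58/21·τ+89/14·τ²+-89/42·τ³=2467/896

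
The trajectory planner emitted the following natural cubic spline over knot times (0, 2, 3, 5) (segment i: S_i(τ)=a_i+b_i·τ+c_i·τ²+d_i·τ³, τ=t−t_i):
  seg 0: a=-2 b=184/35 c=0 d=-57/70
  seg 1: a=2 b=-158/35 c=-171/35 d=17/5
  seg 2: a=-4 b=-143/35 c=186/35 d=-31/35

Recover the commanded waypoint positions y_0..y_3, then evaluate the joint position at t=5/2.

y_0=-2 y_1=2 y_2=-4 y_3=2
S(5/2) = -59/56

y_0 = S_0(0) = a_0 = -2
y_1 = S_1(0) = a_1 = 2
y_2 = S_2(0) = a_2 = -4
y_3 = S_2(2) = 2
t_q=5/2 is in segment 1 (τ=1/2); S_1(τ)=-59/56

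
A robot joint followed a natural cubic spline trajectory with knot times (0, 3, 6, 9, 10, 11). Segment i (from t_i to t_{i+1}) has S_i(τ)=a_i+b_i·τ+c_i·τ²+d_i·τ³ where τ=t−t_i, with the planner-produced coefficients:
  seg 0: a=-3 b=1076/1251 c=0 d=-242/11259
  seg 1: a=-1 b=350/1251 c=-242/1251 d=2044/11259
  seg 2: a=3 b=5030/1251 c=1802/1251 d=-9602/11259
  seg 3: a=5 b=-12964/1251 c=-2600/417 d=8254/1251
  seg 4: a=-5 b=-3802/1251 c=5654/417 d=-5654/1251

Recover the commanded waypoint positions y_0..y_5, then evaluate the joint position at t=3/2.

y_0 = S_0(0) = a_0 = -3
y_1 = S_1(0) = a_1 = -1
y_2 = S_2(0) = a_2 = 3
y_3 = S_3(0) = a_3 = 5
y_4 = S_4(0) = a_4 = -5
y_5 = S_4(1) = 1
t_q=3/2 is in segment 0 (τ=3/2); S_0(τ)=-991/556

y_0=-3 y_1=-1 y_2=3 y_3=5 y_4=-5 y_5=1
S(3/2) = -991/556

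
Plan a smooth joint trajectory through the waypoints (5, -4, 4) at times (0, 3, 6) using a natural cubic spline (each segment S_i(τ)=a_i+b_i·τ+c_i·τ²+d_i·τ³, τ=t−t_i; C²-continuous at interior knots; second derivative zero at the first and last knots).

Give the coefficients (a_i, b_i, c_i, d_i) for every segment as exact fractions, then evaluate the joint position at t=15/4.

  seg 0: a=5 b=-53/12 c=0 d=17/108
  seg 1: a=-4 b=-1/6 c=17/12 d=-17/108
S(15/4) = -869/256

Δ: Δ0=-3, Δ1=8/3
row 1: diag=12, rhs=34; c'=1/4, d'=17/6
back: M1=17/6
M: M0=0, M1=17/6, M2=0
seg 0: a=5, c=M0/2=0, d=(M1−M0)/(6·3)=17/108, b=Δ0−h0·(2M0+M1)/6=-53/12
seg 1: a=-4, c=M1/2=17/12, d=(M2−M1)/(6·3)=-17/108, b=Δ1−h1·(2M1+M2)/6=-1/6
t_q=15/4 → seg 1, τ=3/4; S=-4+-1/6·τ+17/12·τ²+-17/108·τ³=-869/256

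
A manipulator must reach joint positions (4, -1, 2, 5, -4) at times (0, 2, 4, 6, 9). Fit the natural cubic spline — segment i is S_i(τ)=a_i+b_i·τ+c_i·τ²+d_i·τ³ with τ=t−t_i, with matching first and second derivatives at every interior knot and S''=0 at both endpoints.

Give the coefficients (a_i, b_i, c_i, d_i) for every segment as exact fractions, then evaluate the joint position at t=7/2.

  seg 0: a=4 b=-249/71 c=0 d=143/568
  seg 1: a=-1 b=-69/142 c=429/284 d=-147/568
  seg 2: a=2 b=174/71 c=-3/71 d=-123/568
  seg 3: a=5 b=-45/142 c=-381/284 d=127/852
S(7/2) = 3619/4544

Δ: Δ0=-5/2, Δ1=3/2, Δ2=3/2, Δ3=-3
row 1: diag=8, rhs=24; c'=1/4, d'=3
row 2: denom=8−2·1/4=15/2; d'=(0−2·3)/(15/2)=-4/5
row 3: denom=10−2·4/15=142/15; d'=(-27−2·-4/5)/(142/15)=-381/142
back: M3=-381/142
back: M2=-4/5−4/15·-381/142=-6/71
back: M1=3−1/4·-6/71=429/142
M: M0=0, M1=429/142, M2=-6/71, M3=-381/142, M4=0
seg 0: a=4, c=M0/2=0, d=(M1−M0)/(6·2)=143/568, b=Δ0−h0·(2M0+M1)/6=-249/71
seg 1: a=-1, c=M1/2=429/284, d=(M2−M1)/(6·2)=-147/568, b=Δ1−h1·(2M1+M2)/6=-69/142
seg 2: a=2, c=M2/2=-3/71, d=(M3−M2)/(6·2)=-123/568, b=Δ2−h2·(2M2+M3)/6=174/71
seg 3: a=5, c=M3/2=-381/284, d=(M4−M3)/(6·3)=127/852, b=Δ3−h3·(2M3+M4)/6=-45/142
t_q=7/2 → seg 1, τ=3/2; S=-1+-69/142·τ+429/284·τ²+-147/568·τ³=3619/4544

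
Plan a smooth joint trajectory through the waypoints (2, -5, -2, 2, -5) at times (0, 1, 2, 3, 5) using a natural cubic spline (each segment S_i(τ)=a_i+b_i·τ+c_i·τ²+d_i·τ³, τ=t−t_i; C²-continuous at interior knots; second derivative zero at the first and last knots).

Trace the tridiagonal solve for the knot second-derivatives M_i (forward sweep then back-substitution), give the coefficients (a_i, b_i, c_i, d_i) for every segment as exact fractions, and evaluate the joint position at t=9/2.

  seg 0: a=2 b=-1637/172 c=0 d=433/172
  seg 1: a=-5 b=-169/86 c=1299/172 d=-445/172
  seg 2: a=-2 b=925/172 c=-9/43 d=-201/172
  seg 3: a=2 b=125/86 c=-639/172 d=213/344
S(9/2) = -5749/2752

Δ: Δ0=-7, Δ1=3, Δ2=4, Δ3=-7/2
row 1: diag=4, rhs=60; c'=1/4, d'=15
row 2: denom=4−1·1/4=15/4; d'=(6−1·15)/(15/4)=-12/5
row 3: denom=6−1·4/15=86/15; d'=(-45−1·-12/5)/(86/15)=-639/86
back: M3=-639/86
back: M2=-12/5−4/15·-639/86=-18/43
back: M1=15−1/4·-18/43=1299/86
M: M0=0, M1=1299/86, M2=-18/43, M3=-639/86, M4=0
seg 0: a=2, c=M0/2=0, d=(M1−M0)/(6·1)=433/172, b=Δ0−h0·(2M0+M1)/6=-1637/172
seg 1: a=-5, c=M1/2=1299/172, d=(M2−M1)/(6·1)=-445/172, b=Δ1−h1·(2M1+M2)/6=-169/86
seg 2: a=-2, c=M2/2=-9/43, d=(M3−M2)/(6·1)=-201/172, b=Δ2−h2·(2M2+M3)/6=925/172
seg 3: a=2, c=M3/2=-639/172, d=(M4−M3)/(6·2)=213/344, b=Δ3−h3·(2M3+M4)/6=125/86
t_q=9/2 → seg 3, τ=3/2; S=2+125/86·τ+-639/172·τ²+213/344·τ³=-5749/2752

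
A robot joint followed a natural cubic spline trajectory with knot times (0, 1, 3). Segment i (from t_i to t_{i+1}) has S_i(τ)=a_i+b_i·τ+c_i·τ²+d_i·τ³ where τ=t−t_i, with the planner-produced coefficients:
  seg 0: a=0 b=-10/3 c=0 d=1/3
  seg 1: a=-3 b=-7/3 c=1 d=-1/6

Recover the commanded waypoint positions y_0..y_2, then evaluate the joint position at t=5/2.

y_0=0 y_1=-3 y_2=-5
S(5/2) = -77/16

y_0 = S_0(0) = a_0 = 0
y_1 = S_1(0) = a_1 = -3
y_2 = S_1(2) = -5
t_q=5/2 is in segment 1 (τ=3/2); S_1(τ)=-77/16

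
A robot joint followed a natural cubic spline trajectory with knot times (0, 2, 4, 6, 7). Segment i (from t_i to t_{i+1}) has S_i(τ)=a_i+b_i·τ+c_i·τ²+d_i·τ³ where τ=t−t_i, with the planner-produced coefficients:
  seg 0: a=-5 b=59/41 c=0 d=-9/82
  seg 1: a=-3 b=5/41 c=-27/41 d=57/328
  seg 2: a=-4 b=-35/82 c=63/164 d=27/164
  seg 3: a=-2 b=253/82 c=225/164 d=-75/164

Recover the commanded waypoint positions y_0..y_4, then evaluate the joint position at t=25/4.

y_0 = S_0(0) = a_0 = -5
y_1 = S_1(0) = a_1 = -3
y_2 = S_2(0) = a_2 = -4
y_3 = S_3(0) = a_3 = -2
y_4 = S_3(1) = 2
t_q=25/4 is in segment 3 (τ=1/4); S_3(τ)=-12071/10496

y_0=-5 y_1=-3 y_2=-4 y_3=-2 y_4=2
S(25/4) = -12071/10496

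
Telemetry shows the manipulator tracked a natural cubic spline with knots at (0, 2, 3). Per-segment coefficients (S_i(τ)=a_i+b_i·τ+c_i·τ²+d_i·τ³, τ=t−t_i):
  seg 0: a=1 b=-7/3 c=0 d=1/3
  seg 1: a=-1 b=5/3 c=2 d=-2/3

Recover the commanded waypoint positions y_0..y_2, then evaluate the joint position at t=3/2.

y_0=1 y_1=-1 y_2=2
S(3/2) = -11/8

y_0 = S_0(0) = a_0 = 1
y_1 = S_1(0) = a_1 = -1
y_2 = S_1(1) = 2
t_q=3/2 is in segment 0 (τ=3/2); S_0(τ)=-11/8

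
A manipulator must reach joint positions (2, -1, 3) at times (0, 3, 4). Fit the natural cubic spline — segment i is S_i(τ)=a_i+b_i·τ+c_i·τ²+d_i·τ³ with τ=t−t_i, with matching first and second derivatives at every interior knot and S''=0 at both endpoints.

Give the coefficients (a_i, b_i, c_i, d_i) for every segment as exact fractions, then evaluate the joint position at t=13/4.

Δ: Δ0=-1, Δ1=4
row 1: diag=8, rhs=30; c'=1/8, d'=15/4
back: M1=15/4
M: M0=0, M1=15/4, M2=0
seg 0: a=2, c=M0/2=0, d=(M1−M0)/(6·3)=5/24, b=Δ0−h0·(2M0+M1)/6=-23/8
seg 1: a=-1, c=M1/2=15/8, d=(M2−M1)/(6·1)=-5/8, b=Δ1−h1·(2M1+M2)/6=11/4
t_q=13/4 → seg 1, τ=1/4; S=-1+11/4·τ+15/8·τ²+-5/8·τ³=-105/512

  seg 0: a=2 b=-23/8 c=0 d=5/24
  seg 1: a=-1 b=11/4 c=15/8 d=-5/8
S(13/4) = -105/512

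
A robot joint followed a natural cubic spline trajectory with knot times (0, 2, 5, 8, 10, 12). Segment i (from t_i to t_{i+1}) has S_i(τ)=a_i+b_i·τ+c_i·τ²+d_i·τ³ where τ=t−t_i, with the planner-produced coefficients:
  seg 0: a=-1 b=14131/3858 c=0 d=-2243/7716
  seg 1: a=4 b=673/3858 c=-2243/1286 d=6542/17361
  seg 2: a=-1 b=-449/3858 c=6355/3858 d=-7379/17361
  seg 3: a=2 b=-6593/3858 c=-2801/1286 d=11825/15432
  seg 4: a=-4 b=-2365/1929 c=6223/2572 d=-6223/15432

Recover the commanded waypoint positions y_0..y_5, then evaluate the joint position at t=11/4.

y_0=-1 y_1=4 y_2=-1 y_3=2 y_4=-4 y_5=0
S(11/4) = 4255/1286

y_0 = S_0(0) = a_0 = -1
y_1 = S_1(0) = a_1 = 4
y_2 = S_2(0) = a_2 = -1
y_3 = S_3(0) = a_3 = 2
y_4 = S_4(0) = a_4 = -4
y_5 = S_4(2) = 0
t_q=11/4 is in segment 1 (τ=3/4); S_1(τ)=4255/1286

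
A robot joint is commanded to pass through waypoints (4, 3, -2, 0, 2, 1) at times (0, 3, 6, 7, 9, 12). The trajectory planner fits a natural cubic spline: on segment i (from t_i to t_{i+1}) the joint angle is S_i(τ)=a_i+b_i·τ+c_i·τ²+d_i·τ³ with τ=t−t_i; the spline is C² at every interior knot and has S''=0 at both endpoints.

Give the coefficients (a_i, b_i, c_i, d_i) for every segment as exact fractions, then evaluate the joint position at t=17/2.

Δ: Δ0=-1/3, Δ1=-5/3, Δ2=2, Δ3=1, Δ4=-1/3
row 1: diag=12, rhs=-8; c'=1/4, d'=-2/3
row 2: denom=8−3·1/4=29/4; d'=(22−3·-2/3)/(29/4)=96/29
row 3: denom=6−1·4/29=170/29; d'=(-6−1·96/29)/(170/29)=-27/17
row 4: denom=10−2·29/85=792/85; d'=(-8−2·-27/17)/(792/85)=-205/396
back: M4=-205/396
back: M3=-27/17−29/85·-205/396=-559/396
back: M2=96/29−4/29·-559/396=347/99
back: M1=-2/3−1/4·347/99=-611/396
M: M0=0, M1=-611/396, M2=347/99, M3=-559/396, M4=-205/396, M5=0
seg 0: a=4, c=M0/2=0, d=(M1−M0)/(6·3)=-611/7128, b=Δ0−h0·(2M0+M1)/6=347/792
seg 1: a=3, c=M1/2=-611/792, d=(M2−M1)/(6·3)=1999/7128, b=Δ1−h1·(2M1+M2)/6=-743/396
seg 2: a=-2, c=M2/2=347/198, d=(M3−M2)/(6·1)=-59/72, b=Δ2−h2·(2M2+M3)/6=845/792
seg 3: a=0, c=M3/2=-559/792, d=(M4−M3)/(6·2)=59/792, b=Δ3−h3·(2M3+M4)/6=93/44
seg 4: a=2, c=M4/2=-205/792, d=(M5−M4)/(6·3)=205/7128, b=Δ4−h4·(2M4+M5)/6=73/396
t_q=17/2 → seg 3, τ=3/2; S=0+93/44·τ+-559/792·τ²+59/792·τ³=1291/704

  seg 0: a=4 b=347/792 c=0 d=-611/7128
  seg 1: a=3 b=-743/396 c=-611/792 d=1999/7128
  seg 2: a=-2 b=845/792 c=347/198 d=-59/72
  seg 3: a=0 b=93/44 c=-559/792 d=59/792
  seg 4: a=2 b=73/396 c=-205/792 d=205/7128
S(17/2) = 1291/704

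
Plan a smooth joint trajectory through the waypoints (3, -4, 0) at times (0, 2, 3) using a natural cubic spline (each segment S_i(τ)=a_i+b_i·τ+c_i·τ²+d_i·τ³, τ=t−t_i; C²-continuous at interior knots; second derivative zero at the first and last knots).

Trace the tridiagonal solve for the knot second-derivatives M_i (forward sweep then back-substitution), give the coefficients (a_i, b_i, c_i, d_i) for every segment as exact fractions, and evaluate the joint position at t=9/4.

Δ: Δ0=-7/2, Δ1=4
row 1: diag=6, rhs=45; c'=1/6, d'=15/2
back: M1=15/2
M: M0=0, M1=15/2, M2=0
seg 0: a=3, c=M0/2=0, d=(M1−M0)/(6·2)=5/8, b=Δ0−h0·(2M0+M1)/6=-6
seg 1: a=-4, c=M1/2=15/4, d=(M2−M1)/(6·1)=-5/4, b=Δ1−h1·(2M1+M2)/6=3/2
t_q=9/4 → seg 1, τ=1/4; S=-4+3/2·τ+15/4·τ²+-5/4·τ³=-873/256

  seg 0: a=3 b=-6 c=0 d=5/8
  seg 1: a=-4 b=3/2 c=15/4 d=-5/4
S(9/4) = -873/256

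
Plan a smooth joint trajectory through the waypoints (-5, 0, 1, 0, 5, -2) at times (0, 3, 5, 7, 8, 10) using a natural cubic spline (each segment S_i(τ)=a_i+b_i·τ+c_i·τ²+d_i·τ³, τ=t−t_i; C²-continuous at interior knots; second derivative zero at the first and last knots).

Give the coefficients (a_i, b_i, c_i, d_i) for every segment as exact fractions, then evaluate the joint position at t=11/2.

  seg 0: a=-5 b=3166/1815 c=0 d=-47/5445
  seg 1: a=0 b=2743/1815 c=-47/605 d=-3107/14520
  seg 2: a=1 b=-4963/3630 c=-659/484 d=13033/14520
  seg 3: a=0 b=653/165 c=4869/1210 d=-10823/3630
  seg 4: a=5 b=11111/3630 c=-2977/605 d=2977/3630
S(11/2) = 683/7744

Δ: Δ0=5/3, Δ1=1/2, Δ2=-1/2, Δ3=5, Δ4=-7/2
row 1: diag=10, rhs=-7; c'=1/5, d'=-7/10
row 2: denom=8−2·1/5=38/5; d'=(-6−2·-7/10)/(38/5)=-23/38
row 3: denom=6−2·5/19=104/19; d'=(33−2·-23/38)/(104/19)=25/4
row 4: denom=6−1·19/104=605/104; d'=(-51−1·25/4)/(605/104)=-5954/605
back: M4=-5954/605
back: M3=25/4−19/104·-5954/605=4869/605
back: M2=-23/38−5/19·4869/605=-659/242
back: M1=-7/10−1/5·-659/242=-94/605
M: M0=0, M1=-94/605, M2=-659/242, M3=4869/605, M4=-5954/605, M5=0
seg 0: a=-5, c=M0/2=0, d=(M1−M0)/(6·3)=-47/5445, b=Δ0−h0·(2M0+M1)/6=3166/1815
seg 1: a=0, c=M1/2=-47/605, d=(M2−M1)/(6·2)=-3107/14520, b=Δ1−h1·(2M1+M2)/6=2743/1815
seg 2: a=1, c=M2/2=-659/484, d=(M3−M2)/(6·2)=13033/14520, b=Δ2−h2·(2M2+M3)/6=-4963/3630
seg 3: a=0, c=M3/2=4869/1210, d=(M4−M3)/(6·1)=-10823/3630, b=Δ3−h3·(2M3+M4)/6=653/165
seg 4: a=5, c=M4/2=-2977/605, d=(M5−M4)/(6·2)=2977/3630, b=Δ4−h4·(2M4+M5)/6=11111/3630
t_q=11/2 → seg 2, τ=1/2; S=1+-4963/3630·τ+-659/484·τ²+13033/14520·τ³=683/7744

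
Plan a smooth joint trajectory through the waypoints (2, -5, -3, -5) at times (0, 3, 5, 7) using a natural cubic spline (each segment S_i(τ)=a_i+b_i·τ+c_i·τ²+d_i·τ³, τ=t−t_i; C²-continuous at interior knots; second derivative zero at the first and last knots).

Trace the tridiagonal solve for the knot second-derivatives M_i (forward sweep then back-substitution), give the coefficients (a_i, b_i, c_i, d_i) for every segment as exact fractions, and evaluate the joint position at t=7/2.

  seg 0: a=2 b=-202/57 c=0 d=23/171
  seg 1: a=-5 b=5/57 c=23/19 d=-43/114
  seg 2: a=-3 b=23/57 c=-20/19 d=10/57
S(7/2) = -1429/304

Δ: Δ0=-7/3, Δ1=1, Δ2=-1
row 1: diag=10, rhs=20; c'=1/5, d'=2
row 2: denom=8−2·1/5=38/5; d'=(-12−2·2)/(38/5)=-40/19
back: M2=-40/19
back: M1=2−1/5·-40/19=46/19
M: M0=0, M1=46/19, M2=-40/19, M3=0
seg 0: a=2, c=M0/2=0, d=(M1−M0)/(6·3)=23/171, b=Δ0−h0·(2M0+M1)/6=-202/57
seg 1: a=-5, c=M1/2=23/19, d=(M2−M1)/(6·2)=-43/114, b=Δ1−h1·(2M1+M2)/6=5/57
seg 2: a=-3, c=M2/2=-20/19, d=(M3−M2)/(6·2)=10/57, b=Δ2−h2·(2M2+M3)/6=23/57
t_q=7/2 → seg 1, τ=1/2; S=-5+5/57·τ+23/19·τ²+-43/114·τ³=-1429/304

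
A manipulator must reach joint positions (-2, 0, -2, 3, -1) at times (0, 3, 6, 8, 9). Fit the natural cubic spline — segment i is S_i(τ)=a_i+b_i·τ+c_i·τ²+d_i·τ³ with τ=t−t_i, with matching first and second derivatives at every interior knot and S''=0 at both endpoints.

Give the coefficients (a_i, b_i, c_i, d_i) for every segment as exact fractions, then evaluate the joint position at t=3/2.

  seg 0: a=-2 b=154/103 c=0 d=-256/2781
  seg 1: a=0 b=-102/103 c=-256/309 d=868/2781
  seg 2: a=-2 b=254/103 c=204/103 d=-809/824
  seg 3: a=3 b=-287/206 c=-1611/412 d=537/412
S(3/2) = -7/103

Δ: Δ0=2/3, Δ1=-2/3, Δ2=5/2, Δ3=-4
row 1: diag=12, rhs=-8; c'=1/4, d'=-2/3
row 2: denom=10−3·1/4=37/4; d'=(19−3·-2/3)/(37/4)=84/37
row 3: denom=6−2·8/37=206/37; d'=(-39−2·84/37)/(206/37)=-1611/206
back: M3=-1611/206
back: M2=84/37−8/37·-1611/206=408/103
back: M1=-2/3−1/4·408/103=-512/309
M: M0=0, M1=-512/309, M2=408/103, M3=-1611/206, M4=0
seg 0: a=-2, c=M0/2=0, d=(M1−M0)/(6·3)=-256/2781, b=Δ0−h0·(2M0+M1)/6=154/103
seg 1: a=0, c=M1/2=-256/309, d=(M2−M1)/(6·3)=868/2781, b=Δ1−h1·(2M1+M2)/6=-102/103
seg 2: a=-2, c=M2/2=204/103, d=(M3−M2)/(6·2)=-809/824, b=Δ2−h2·(2M2+M3)/6=254/103
seg 3: a=3, c=M3/2=-1611/412, d=(M4−M3)/(6·1)=537/412, b=Δ3−h3·(2M3+M4)/6=-287/206
t_q=3/2 → seg 0, τ=3/2; S=-2+154/103·τ+0·τ²+-256/2781·τ³=-7/103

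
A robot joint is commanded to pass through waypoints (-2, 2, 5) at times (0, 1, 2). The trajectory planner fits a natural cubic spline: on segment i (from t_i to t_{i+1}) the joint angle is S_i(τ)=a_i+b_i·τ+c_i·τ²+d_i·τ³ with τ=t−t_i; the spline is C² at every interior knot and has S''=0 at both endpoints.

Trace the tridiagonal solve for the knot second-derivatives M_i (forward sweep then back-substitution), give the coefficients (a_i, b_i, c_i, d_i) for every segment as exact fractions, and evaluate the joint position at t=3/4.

  seg 0: a=-2 b=17/4 c=0 d=-1/4
  seg 1: a=2 b=7/2 c=-3/4 d=1/4
S(3/4) = 277/256

Δ: Δ0=4, Δ1=3
row 1: diag=4, rhs=-6; c'=1/4, d'=-3/2
back: M1=-3/2
M: M0=0, M1=-3/2, M2=0
seg 0: a=-2, c=M0/2=0, d=(M1−M0)/(6·1)=-1/4, b=Δ0−h0·(2M0+M1)/6=17/4
seg 1: a=2, c=M1/2=-3/4, d=(M2−M1)/(6·1)=1/4, b=Δ1−h1·(2M1+M2)/6=7/2
t_q=3/4 → seg 0, τ=3/4; S=-2+17/4·τ+0·τ²+-1/4·τ³=277/256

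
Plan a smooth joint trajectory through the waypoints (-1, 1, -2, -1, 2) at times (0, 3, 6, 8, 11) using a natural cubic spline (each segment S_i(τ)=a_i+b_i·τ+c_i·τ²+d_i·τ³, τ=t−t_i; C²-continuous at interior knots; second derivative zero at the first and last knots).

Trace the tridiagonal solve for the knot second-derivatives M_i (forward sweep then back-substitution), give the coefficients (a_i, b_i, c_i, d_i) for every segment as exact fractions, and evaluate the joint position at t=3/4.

Δ: Δ0=2/3, Δ1=-1, Δ2=1/2, Δ3=1
row 1: diag=12, rhs=-10; c'=1/4, d'=-5/6
row 2: denom=10−3·1/4=37/4; d'=(9−3·-5/6)/(37/4)=46/37
row 3: denom=10−2·8/37=354/37; d'=(3−2·46/37)/(354/37)=19/354
back: M3=19/354
back: M2=46/37−8/37·19/354=218/177
back: M1=-5/6−1/4·218/177=-202/177
M: M0=0, M1=-202/177, M2=218/177, M3=19/354, M4=0
seg 0: a=-1, c=M0/2=0, d=(M1−M0)/(6·3)=-101/1593, b=Δ0−h0·(2M0+M1)/6=73/59
seg 1: a=1, c=M1/2=-101/177, d=(M2−M1)/(6·3)=70/531, b=Δ1−h1·(2M1+M2)/6=-28/59
seg 2: a=-2, c=M2/2=109/177, d=(M3−M2)/(6·2)=-139/1416, b=Δ2−h2·(2M2+M3)/6=-20/59
seg 3: a=-1, c=M3/2=19/708, d=(M4−M3)/(6·3)=-19/6372, b=Δ3−h3·(2M3+M4)/6=335/354
t_q=3/4 → seg 0, τ=3/4; S=-1+73/59·τ+0·τ²+-101/1593·τ³=-373/3776

  seg 0: a=-1 b=73/59 c=0 d=-101/1593
  seg 1: a=1 b=-28/59 c=-101/177 d=70/531
  seg 2: a=-2 b=-20/59 c=109/177 d=-139/1416
  seg 3: a=-1 b=335/354 c=19/708 d=-19/6372
S(3/4) = -373/3776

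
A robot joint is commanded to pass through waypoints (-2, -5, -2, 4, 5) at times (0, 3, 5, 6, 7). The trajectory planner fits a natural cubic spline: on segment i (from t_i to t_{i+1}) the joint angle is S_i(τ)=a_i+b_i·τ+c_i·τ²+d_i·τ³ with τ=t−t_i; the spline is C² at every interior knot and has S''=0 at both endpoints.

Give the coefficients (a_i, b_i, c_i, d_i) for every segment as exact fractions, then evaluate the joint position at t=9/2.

Δ: Δ0=-1, Δ1=3/2, Δ2=6, Δ3=1
row 1: diag=10, rhs=15; c'=1/5, d'=3/2
row 2: denom=6−2·1/5=28/5; d'=(27−2·3/2)/(28/5)=30/7
row 3: denom=4−1·5/28=107/28; d'=(-30−1·30/7)/(107/28)=-960/107
back: M3=-960/107
back: M2=30/7−5/28·-960/107=630/107
back: M1=3/2−1/5·630/107=69/214
M: M0=0, M1=69/214, M2=630/107, M3=-960/107, M4=0
seg 0: a=-2, c=M0/2=0, d=(M1−M0)/(6·3)=23/1284, b=Δ0−h0·(2M0+M1)/6=-497/428
seg 1: a=-5, c=M1/2=69/428, d=(M2−M1)/(6·2)=397/856, b=Δ1−h1·(2M1+M2)/6=-145/214
seg 2: a=-2, c=M2/2=315/107, d=(M3−M2)/(6·1)=-265/107, b=Δ2−h2·(2M2+M3)/6=592/107
seg 3: a=4, c=M3/2=-480/107, d=(M4−M3)/(6·1)=160/107, b=Δ3−h3·(2M3+M4)/6=427/107
t_q=9/2 → seg 1, τ=3/2; S=-5+-145/214·τ+69/428·τ²+397/856·τ³=-27997/6848

  seg 0: a=-2 b=-497/428 c=0 d=23/1284
  seg 1: a=-5 b=-145/214 c=69/428 d=397/856
  seg 2: a=-2 b=592/107 c=315/107 d=-265/107
  seg 3: a=4 b=427/107 c=-480/107 d=160/107
S(9/2) = -27997/6848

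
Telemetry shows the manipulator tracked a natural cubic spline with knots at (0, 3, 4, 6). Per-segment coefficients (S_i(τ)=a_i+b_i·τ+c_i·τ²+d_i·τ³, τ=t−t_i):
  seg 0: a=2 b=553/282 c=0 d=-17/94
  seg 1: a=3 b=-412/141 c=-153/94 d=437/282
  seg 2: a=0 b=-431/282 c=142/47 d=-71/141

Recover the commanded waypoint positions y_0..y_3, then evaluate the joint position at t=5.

y_0=2 y_1=3 y_2=0 y_3=5
S(5) = 93/94

y_0 = S_0(0) = a_0 = 2
y_1 = S_1(0) = a_1 = 3
y_2 = S_2(0) = a_2 = 0
y_3 = S_2(2) = 5
t_q=5 is in segment 2 (τ=1); S_2(τ)=93/94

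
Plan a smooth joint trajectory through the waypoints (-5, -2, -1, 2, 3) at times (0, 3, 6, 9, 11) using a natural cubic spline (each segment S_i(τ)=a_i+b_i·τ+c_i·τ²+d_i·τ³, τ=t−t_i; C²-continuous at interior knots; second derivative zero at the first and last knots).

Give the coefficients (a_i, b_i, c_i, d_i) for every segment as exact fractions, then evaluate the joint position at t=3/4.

  seg 0: a=-5 b=1025/828 c=0 d=-197/7452
  seg 1: a=-2 b=217/414 c=-197/828 d=433/7452
  seg 2: a=-1 b=551/828 c=59/207 d=-431/7452
  seg 3: a=2 b=337/414 c=-65/276 d=65/1656
S(3/4) = -24039/5888

Δ: Δ0=1, Δ1=1/3, Δ2=1, Δ3=1/2
row 1: diag=12, rhs=-4; c'=1/4, d'=-1/3
row 2: denom=12−3·1/4=45/4; d'=(4−3·-1/3)/(45/4)=4/9
row 3: denom=10−3·4/15=46/5; d'=(-3−3·4/9)/(46/5)=-65/138
back: M3=-65/138
back: M2=4/9−4/15·-65/138=118/207
back: M1=-1/3−1/4·118/207=-197/414
M: M0=0, M1=-197/414, M2=118/207, M3=-65/138, M4=0
seg 0: a=-5, c=M0/2=0, d=(M1−M0)/(6·3)=-197/7452, b=Δ0−h0·(2M0+M1)/6=1025/828
seg 1: a=-2, c=M1/2=-197/828, d=(M2−M1)/(6·3)=433/7452, b=Δ1−h1·(2M1+M2)/6=217/414
seg 2: a=-1, c=M2/2=59/207, d=(M3−M2)/(6·3)=-431/7452, b=Δ2−h2·(2M2+M3)/6=551/828
seg 3: a=2, c=M3/2=-65/276, d=(M4−M3)/(6·2)=65/1656, b=Δ3−h3·(2M3+M4)/6=337/414
t_q=3/4 → seg 0, τ=3/4; S=-5+1025/828·τ+0·τ²+-197/7452·τ³=-24039/5888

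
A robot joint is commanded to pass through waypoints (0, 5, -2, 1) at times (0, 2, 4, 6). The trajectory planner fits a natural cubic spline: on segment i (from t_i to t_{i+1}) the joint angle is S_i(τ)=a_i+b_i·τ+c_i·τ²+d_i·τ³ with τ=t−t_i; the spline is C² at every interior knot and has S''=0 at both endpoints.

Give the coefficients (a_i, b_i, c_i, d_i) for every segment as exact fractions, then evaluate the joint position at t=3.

Δ: Δ0=5/2, Δ1=-7/2, Δ2=3/2
row 1: diag=8, rhs=-36; c'=1/4, d'=-9/2
row 2: denom=8−2·1/4=15/2; d'=(30−2·-9/2)/(15/2)=26/5
back: M2=26/5
back: M1=-9/2−1/4·26/5=-29/5
M: M0=0, M1=-29/5, M2=26/5, M3=0
seg 0: a=0, c=M0/2=0, d=(M1−M0)/(6·2)=-29/60, b=Δ0−h0·(2M0+M1)/6=133/30
seg 1: a=5, c=M1/2=-29/10, d=(M2−M1)/(6·2)=11/12, b=Δ1−h1·(2M1+M2)/6=-41/30
seg 2: a=-2, c=M2/2=13/5, d=(M3−M2)/(6·2)=-13/30, b=Δ2−h2·(2M2+M3)/6=-59/30
t_q=3 → seg 1, τ=1; S=5+-41/30·τ+-29/10·τ²+11/12·τ³=33/20

  seg 0: a=0 b=133/30 c=0 d=-29/60
  seg 1: a=5 b=-41/30 c=-29/10 d=11/12
  seg 2: a=-2 b=-59/30 c=13/5 d=-13/30
S(3) = 33/20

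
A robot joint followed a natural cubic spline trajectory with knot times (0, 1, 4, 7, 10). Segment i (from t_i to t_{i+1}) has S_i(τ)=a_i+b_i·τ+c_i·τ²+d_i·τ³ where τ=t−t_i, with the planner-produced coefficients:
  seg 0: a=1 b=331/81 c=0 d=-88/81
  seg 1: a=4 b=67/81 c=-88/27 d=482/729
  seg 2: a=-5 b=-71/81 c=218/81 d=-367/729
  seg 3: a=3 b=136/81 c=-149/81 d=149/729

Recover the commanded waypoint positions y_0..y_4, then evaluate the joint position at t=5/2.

y_0=1 y_1=4 y_2=-5 y_3=3 y_4=-3
S(5/2) = 5/36

y_0 = S_0(0) = a_0 = 1
y_1 = S_1(0) = a_1 = 4
y_2 = S_2(0) = a_2 = -5
y_3 = S_3(0) = a_3 = 3
y_4 = S_3(3) = -3
t_q=5/2 is in segment 1 (τ=3/2); S_1(τ)=5/36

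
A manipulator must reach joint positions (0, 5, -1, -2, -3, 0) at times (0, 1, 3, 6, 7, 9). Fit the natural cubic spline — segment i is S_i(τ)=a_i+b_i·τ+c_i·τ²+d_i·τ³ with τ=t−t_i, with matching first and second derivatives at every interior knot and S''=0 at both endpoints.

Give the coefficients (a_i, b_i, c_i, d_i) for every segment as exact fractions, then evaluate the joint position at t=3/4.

  seg 0: a=0 b=45473/6924 c=0 d=-10853/6924
  seg 1: a=5 b=6457/3462 c=-10853/2308 d=3929/3462
  seg 2: a=-1 b=-11513/3462 c=4863/2308 d=-2561/6924
  seg 3: a=-2 b=-4639/6924 c=-705/577 d=6175/6924
  seg 4: a=-3 b=-1517/3462 c=3355/2308 d=-3355/13848
S(3/4) = 629891/147712

Δ: Δ0=5, Δ1=-3, Δ2=-1/3, Δ3=-1, Δ4=3/2
row 1: diag=6, rhs=-48; c'=1/3, d'=-8
row 2: denom=10−2·1/3=28/3; d'=(16−2·-8)/(28/3)=24/7
row 3: denom=8−3·9/28=197/28; d'=(-4−3·24/7)/(197/28)=-400/197
row 4: denom=6−1·28/197=1154/197; d'=(15−1·-400/197)/(1154/197)=3355/1154
back: M4=3355/1154
back: M3=-400/197−28/197·3355/1154=-1410/577
back: M2=24/7−9/28·-1410/577=4863/1154
back: M1=-8−1/3·4863/1154=-10853/1154
M: M0=0, M1=-10853/1154, M2=4863/1154, M3=-1410/577, M4=3355/1154, M5=0
seg 0: a=0, c=M0/2=0, d=(M1−M0)/(6·1)=-10853/6924, b=Δ0−h0·(2M0+M1)/6=45473/6924
seg 1: a=5, c=M1/2=-10853/2308, d=(M2−M1)/(6·2)=3929/3462, b=Δ1−h1·(2M1+M2)/6=6457/3462
seg 2: a=-1, c=M2/2=4863/2308, d=(M3−M2)/(6·3)=-2561/6924, b=Δ2−h2·(2M2+M3)/6=-11513/3462
seg 3: a=-2, c=M3/2=-705/577, d=(M4−M3)/(6·1)=6175/6924, b=Δ3−h3·(2M3+M4)/6=-4639/6924
seg 4: a=-3, c=M4/2=3355/2308, d=(M5−M4)/(6·2)=-3355/13848, b=Δ4−h4·(2M4+M5)/6=-1517/3462
t_q=3/4 → seg 0, τ=3/4; S=0+45473/6924·τ+0·τ²+-10853/6924·τ³=629891/147712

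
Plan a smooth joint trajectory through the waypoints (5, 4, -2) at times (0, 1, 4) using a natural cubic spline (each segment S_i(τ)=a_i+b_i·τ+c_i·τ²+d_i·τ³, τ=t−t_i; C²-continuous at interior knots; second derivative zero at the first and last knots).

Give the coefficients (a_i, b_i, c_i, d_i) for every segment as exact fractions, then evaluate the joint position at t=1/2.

  seg 0: a=5 b=-7/8 c=0 d=-1/8
  seg 1: a=4 b=-5/4 c=-3/8 d=1/24
S(1/2) = 291/64

Δ: Δ0=-1, Δ1=-2
row 1: diag=8, rhs=-6; c'=3/8, d'=-3/4
back: M1=-3/4
M: M0=0, M1=-3/4, M2=0
seg 0: a=5, c=M0/2=0, d=(M1−M0)/(6·1)=-1/8, b=Δ0−h0·(2M0+M1)/6=-7/8
seg 1: a=4, c=M1/2=-3/8, d=(M2−M1)/(6·3)=1/24, b=Δ1−h1·(2M1+M2)/6=-5/4
t_q=1/2 → seg 0, τ=1/2; S=5+-7/8·τ+0·τ²+-1/8·τ³=291/64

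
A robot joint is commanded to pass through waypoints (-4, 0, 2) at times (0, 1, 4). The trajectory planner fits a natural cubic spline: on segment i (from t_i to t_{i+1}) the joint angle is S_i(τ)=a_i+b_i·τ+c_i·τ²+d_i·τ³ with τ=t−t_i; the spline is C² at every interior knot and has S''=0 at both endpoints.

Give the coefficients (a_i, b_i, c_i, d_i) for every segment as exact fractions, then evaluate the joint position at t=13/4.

  seg 0: a=-4 b=53/12 c=0 d=-5/12
  seg 1: a=0 b=19/6 c=-5/4 d=5/36
S(13/4) = 609/256

Δ: Δ0=4, Δ1=2/3
row 1: diag=8, rhs=-20; c'=3/8, d'=-5/2
back: M1=-5/2
M: M0=0, M1=-5/2, M2=0
seg 0: a=-4, c=M0/2=0, d=(M1−M0)/(6·1)=-5/12, b=Δ0−h0·(2M0+M1)/6=53/12
seg 1: a=0, c=M1/2=-5/4, d=(M2−M1)/(6·3)=5/36, b=Δ1−h1·(2M1+M2)/6=19/6
t_q=13/4 → seg 1, τ=9/4; S=0+19/6·τ+-5/4·τ²+5/36·τ³=609/256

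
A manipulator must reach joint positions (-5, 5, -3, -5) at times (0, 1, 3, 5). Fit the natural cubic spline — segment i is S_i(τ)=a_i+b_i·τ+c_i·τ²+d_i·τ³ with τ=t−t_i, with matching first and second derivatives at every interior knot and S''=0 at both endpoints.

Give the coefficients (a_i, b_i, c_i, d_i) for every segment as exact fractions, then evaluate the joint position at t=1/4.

  seg 0: a=-5 b=279/22 c=0 d=-59/22
  seg 1: a=5 b=51/11 c=-177/22 d=41/22
  seg 2: a=-3 b=-57/11 c=69/22 d=-23/44
S(1/4) = -2635/1408

Δ: Δ0=10, Δ1=-4, Δ2=-1
row 1: diag=6, rhs=-84; c'=1/3, d'=-14
row 2: denom=8−2·1/3=22/3; d'=(18−2·-14)/(22/3)=69/11
back: M2=69/11
back: M1=-14−1/3·69/11=-177/11
M: M0=0, M1=-177/11, M2=69/11, M3=0
seg 0: a=-5, c=M0/2=0, d=(M1−M0)/(6·1)=-59/22, b=Δ0−h0·(2M0+M1)/6=279/22
seg 1: a=5, c=M1/2=-177/22, d=(M2−M1)/(6·2)=41/22, b=Δ1−h1·(2M1+M2)/6=51/11
seg 2: a=-3, c=M2/2=69/22, d=(M3−M2)/(6·2)=-23/44, b=Δ2−h2·(2M2+M3)/6=-57/11
t_q=1/4 → seg 0, τ=1/4; S=-5+279/22·τ+0·τ²+-59/22·τ³=-2635/1408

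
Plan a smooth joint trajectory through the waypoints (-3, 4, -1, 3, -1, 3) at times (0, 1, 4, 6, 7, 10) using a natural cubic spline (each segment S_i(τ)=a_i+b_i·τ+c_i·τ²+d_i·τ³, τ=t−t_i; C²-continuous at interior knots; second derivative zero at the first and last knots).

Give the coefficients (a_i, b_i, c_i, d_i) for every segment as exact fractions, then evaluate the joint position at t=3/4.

  seg 0: a=-3 b=26200/3081 c=0 d=-4633/3081
  seg 1: a=4 b=12301/3081 c=-4633/1027 d=8087/9243
  seg 2: a=-1 b=130/237 c=3454/1027 d=-4063/3081
  seg 3: a=3 b=-5618/3081 c=-4672/1027 d=7310/3081
  seg 4: a=-1 b=-11720/3081 c=2638/1027 d=-2638/9243
S(3/4) = 180319/65728

Δ: Δ0=7, Δ1=-5/3, Δ2=2, Δ3=-4, Δ4=4/3
row 1: diag=8, rhs=-52; c'=3/8, d'=-13/2
row 2: denom=10−3·3/8=71/8; d'=(22−3·-13/2)/(71/8)=332/71
row 3: denom=6−2·16/71=394/71; d'=(-36−2·332/71)/(394/71)=-1610/197
row 4: denom=8−1·71/394=3081/394; d'=(32−1·-1610/197)/(3081/394)=5276/1027
back: M4=5276/1027
back: M3=-1610/197−71/394·5276/1027=-9344/1027
back: M2=332/71−16/71·-9344/1027=6908/1027
back: M1=-13/2−3/8·6908/1027=-9266/1027
M: M0=0, M1=-9266/1027, M2=6908/1027, M3=-9344/1027, M4=5276/1027, M5=0
seg 0: a=-3, c=M0/2=0, d=(M1−M0)/(6·1)=-4633/3081, b=Δ0−h0·(2M0+M1)/6=26200/3081
seg 1: a=4, c=M1/2=-4633/1027, d=(M2−M1)/(6·3)=8087/9243, b=Δ1−h1·(2M1+M2)/6=12301/3081
seg 2: a=-1, c=M2/2=3454/1027, d=(M3−M2)/(6·2)=-4063/3081, b=Δ2−h2·(2M2+M3)/6=130/237
seg 3: a=3, c=M3/2=-4672/1027, d=(M4−M3)/(6·1)=7310/3081, b=Δ3−h3·(2M3+M4)/6=-5618/3081
seg 4: a=-1, c=M4/2=2638/1027, d=(M5−M4)/(6·3)=-2638/9243, b=Δ4−h4·(2M4+M5)/6=-11720/3081
t_q=3/4 → seg 0, τ=3/4; S=-3+26200/3081·τ+0·τ²+-4633/3081·τ³=180319/65728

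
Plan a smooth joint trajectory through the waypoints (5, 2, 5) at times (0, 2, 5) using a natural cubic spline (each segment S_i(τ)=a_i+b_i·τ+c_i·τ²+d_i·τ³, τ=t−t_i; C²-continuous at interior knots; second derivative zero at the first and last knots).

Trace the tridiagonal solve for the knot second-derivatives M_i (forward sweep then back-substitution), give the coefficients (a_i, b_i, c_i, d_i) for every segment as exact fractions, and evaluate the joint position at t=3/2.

Δ: Δ0=-3/2, Δ1=1
row 1: diag=10, rhs=15; c'=3/10, d'=3/2
back: M1=3/2
M: M0=0, M1=3/2, M2=0
seg 0: a=5, c=M0/2=0, d=(M1−M0)/(6·2)=1/8, b=Δ0−h0·(2M0+M1)/6=-2
seg 1: a=2, c=M1/2=3/4, d=(M2−M1)/(6·3)=-1/12, b=Δ1−h1·(2M1+M2)/6=-1/2
t_q=3/2 → seg 0, τ=3/2; S=5+-2·τ+0·τ²+1/8·τ³=155/64

  seg 0: a=5 b=-2 c=0 d=1/8
  seg 1: a=2 b=-1/2 c=3/4 d=-1/12
S(3/2) = 155/64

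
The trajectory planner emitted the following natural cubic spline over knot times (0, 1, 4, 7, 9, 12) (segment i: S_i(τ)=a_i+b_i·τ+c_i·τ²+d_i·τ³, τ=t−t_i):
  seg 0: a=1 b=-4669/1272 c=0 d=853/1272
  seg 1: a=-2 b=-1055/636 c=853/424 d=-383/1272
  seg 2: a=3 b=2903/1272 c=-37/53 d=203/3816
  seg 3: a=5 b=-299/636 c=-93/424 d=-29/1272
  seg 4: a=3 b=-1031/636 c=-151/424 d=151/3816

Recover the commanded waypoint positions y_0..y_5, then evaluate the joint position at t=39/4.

y_0=1 y_1=-2 y_2=3 y_3=5 y_4=3 y_5=-4
S(39/4) = 43433/27136

y_0 = S_0(0) = a_0 = 1
y_1 = S_1(0) = a_1 = -2
y_2 = S_2(0) = a_2 = 3
y_3 = S_3(0) = a_3 = 5
y_4 = S_4(0) = a_4 = 3
y_5 = S_4(3) = -4
t_q=39/4 is in segment 4 (τ=3/4); S_4(τ)=43433/27136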